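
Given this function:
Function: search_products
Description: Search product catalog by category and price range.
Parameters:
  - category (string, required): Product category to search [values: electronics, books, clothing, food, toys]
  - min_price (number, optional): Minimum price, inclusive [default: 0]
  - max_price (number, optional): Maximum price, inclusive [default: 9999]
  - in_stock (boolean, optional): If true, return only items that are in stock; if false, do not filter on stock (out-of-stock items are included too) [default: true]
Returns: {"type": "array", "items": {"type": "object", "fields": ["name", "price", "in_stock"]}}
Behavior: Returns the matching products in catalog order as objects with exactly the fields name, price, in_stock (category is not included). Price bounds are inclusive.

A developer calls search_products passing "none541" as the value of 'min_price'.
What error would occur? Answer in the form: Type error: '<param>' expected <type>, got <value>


Spec: 'min_price' is declared as number; "none541" is a string.
Type error: 'min_price' expected number, got "none541"


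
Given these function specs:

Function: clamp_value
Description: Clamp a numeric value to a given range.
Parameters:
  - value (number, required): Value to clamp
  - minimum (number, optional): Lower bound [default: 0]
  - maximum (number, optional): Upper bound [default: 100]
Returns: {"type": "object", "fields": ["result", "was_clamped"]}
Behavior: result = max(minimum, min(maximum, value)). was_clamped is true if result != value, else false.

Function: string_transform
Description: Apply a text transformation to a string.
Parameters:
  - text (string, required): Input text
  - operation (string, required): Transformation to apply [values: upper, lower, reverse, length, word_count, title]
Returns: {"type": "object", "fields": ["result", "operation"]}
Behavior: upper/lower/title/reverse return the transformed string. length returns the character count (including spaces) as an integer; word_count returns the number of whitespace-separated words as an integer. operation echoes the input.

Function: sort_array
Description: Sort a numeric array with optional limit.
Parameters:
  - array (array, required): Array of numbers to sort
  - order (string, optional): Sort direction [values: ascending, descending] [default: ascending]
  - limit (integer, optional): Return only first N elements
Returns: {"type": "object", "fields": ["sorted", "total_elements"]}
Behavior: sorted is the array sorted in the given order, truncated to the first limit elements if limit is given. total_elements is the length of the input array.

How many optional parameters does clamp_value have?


Parameters of clamp_value: value (required), minimum (optional), maximum (optional)
Optional count:
2


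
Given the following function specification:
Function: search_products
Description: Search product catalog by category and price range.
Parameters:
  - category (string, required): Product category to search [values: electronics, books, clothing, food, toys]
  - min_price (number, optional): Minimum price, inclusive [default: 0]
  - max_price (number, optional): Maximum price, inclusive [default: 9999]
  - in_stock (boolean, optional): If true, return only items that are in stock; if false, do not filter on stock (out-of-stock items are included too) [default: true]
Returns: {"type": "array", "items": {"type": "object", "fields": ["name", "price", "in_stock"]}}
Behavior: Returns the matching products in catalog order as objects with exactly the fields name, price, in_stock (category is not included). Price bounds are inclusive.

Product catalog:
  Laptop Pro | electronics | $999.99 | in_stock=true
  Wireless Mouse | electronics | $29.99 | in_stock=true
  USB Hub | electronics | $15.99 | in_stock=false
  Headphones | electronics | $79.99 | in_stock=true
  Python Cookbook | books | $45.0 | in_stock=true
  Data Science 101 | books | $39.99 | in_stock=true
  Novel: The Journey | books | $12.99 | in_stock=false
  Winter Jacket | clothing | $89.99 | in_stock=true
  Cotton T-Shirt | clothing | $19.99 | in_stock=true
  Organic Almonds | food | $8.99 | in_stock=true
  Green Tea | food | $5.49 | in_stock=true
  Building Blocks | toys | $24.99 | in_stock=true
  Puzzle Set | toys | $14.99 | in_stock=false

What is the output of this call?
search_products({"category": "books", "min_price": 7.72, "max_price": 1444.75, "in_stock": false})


Filter: category=books, 7.72 <= price <= 1444.75, in_stock=false so stock is not filtered
  Python Cookbook ($45.0): keep
  Data Science 101 ($39.99): keep
  Novel: The Journey ($12.99): keep
Output:
[{"name": "Python Cookbook", "price": 45.0, "in_stock": true}, {"name": "Data Science 101", "price": 39.99, "in_stock": true}, {"name": "Novel: The Journey", "price": 12.99, "in_stock": false}]


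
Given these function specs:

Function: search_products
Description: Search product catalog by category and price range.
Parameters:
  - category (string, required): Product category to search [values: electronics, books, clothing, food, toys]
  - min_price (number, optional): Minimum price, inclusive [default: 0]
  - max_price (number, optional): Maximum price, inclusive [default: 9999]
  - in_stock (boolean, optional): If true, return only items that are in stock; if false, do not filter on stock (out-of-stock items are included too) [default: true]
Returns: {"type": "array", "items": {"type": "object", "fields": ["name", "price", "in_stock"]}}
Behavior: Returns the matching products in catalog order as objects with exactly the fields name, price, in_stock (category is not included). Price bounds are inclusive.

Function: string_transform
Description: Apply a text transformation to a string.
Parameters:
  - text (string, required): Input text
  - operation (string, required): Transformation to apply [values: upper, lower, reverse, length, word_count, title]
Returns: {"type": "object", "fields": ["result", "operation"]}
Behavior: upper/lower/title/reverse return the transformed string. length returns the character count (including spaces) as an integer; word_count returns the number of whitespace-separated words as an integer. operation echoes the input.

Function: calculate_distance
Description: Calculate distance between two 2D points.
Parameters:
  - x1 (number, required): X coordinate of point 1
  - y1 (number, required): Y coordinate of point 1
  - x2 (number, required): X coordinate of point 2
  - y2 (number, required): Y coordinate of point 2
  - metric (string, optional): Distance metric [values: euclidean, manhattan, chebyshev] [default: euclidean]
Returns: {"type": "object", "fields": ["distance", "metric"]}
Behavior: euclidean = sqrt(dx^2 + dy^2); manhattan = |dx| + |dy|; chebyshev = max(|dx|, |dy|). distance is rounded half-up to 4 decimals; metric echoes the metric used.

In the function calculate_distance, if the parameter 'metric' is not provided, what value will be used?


The calculate_distance spec declares:
  - metric (string, optional): Distance metric [values: euclidean, manhattan, chebyshev] [default: euclidean]
Default:
euclidean


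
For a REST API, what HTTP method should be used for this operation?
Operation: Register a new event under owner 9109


GET = read, POST = create, PUT = update/replace, DELETE = remove
This operation is a create.
POST


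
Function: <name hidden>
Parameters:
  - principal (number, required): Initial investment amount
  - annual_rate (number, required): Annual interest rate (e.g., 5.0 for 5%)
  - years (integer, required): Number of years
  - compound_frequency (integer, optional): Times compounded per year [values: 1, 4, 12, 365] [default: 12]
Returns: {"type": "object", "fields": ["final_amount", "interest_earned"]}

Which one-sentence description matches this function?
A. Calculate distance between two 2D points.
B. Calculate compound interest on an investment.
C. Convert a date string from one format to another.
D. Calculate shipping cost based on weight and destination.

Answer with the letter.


Parameters principal, annual_rate, years, compound_frequency and return ["final_amount", "interest_earned"] fit: Calculate compound interest on an investment.
B


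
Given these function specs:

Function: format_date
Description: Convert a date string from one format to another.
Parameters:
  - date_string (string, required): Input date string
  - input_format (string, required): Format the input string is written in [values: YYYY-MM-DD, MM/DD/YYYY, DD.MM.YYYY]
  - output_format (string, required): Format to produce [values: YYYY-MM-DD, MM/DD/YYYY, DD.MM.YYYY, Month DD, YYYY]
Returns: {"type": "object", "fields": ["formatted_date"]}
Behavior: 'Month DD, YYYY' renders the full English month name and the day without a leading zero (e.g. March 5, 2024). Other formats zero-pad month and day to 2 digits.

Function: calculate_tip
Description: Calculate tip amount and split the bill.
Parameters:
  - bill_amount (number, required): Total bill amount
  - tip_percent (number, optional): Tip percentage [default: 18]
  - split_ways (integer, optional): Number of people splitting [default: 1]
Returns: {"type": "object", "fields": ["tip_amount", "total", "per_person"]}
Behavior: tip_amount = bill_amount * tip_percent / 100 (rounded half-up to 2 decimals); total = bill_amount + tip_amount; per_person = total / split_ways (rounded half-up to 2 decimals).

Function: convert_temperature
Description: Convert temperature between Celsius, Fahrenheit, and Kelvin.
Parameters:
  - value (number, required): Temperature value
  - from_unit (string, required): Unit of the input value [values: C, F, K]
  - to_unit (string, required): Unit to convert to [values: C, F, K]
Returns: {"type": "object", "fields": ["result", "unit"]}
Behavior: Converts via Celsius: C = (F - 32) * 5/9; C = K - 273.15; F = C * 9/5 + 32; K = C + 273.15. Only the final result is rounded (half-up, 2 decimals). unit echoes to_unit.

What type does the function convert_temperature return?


The convert_temperature spec declares Returns: {"type": "object", "fields": ["result", "unit"]}
Type:
object


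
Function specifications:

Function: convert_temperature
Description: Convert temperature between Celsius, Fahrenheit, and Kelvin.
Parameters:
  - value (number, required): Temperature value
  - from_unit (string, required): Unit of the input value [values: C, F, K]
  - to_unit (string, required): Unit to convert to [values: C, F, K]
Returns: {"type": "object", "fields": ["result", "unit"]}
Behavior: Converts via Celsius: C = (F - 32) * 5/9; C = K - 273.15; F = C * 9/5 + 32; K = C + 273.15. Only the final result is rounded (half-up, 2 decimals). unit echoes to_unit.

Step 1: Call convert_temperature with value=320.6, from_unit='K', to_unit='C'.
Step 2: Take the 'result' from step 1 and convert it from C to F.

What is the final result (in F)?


Step 1: convert_temperature(value=320.6, from_unit=K, to_unit=C)
  To C: 320.6 - 273.15 = 47.45
  Target is C: 47.45
  Round to 2 decimals: 47.45
  -> result = 47.45 C
Step 2: convert_temperature(value=47.45, from_unit=C, to_unit=F)
  Input already in C: 47.45
  To F: 47.45 * 9/5 + 32 = 117.41
  Round to 2 decimals: 117.41
  -> result = 117.41 F
117.41 F


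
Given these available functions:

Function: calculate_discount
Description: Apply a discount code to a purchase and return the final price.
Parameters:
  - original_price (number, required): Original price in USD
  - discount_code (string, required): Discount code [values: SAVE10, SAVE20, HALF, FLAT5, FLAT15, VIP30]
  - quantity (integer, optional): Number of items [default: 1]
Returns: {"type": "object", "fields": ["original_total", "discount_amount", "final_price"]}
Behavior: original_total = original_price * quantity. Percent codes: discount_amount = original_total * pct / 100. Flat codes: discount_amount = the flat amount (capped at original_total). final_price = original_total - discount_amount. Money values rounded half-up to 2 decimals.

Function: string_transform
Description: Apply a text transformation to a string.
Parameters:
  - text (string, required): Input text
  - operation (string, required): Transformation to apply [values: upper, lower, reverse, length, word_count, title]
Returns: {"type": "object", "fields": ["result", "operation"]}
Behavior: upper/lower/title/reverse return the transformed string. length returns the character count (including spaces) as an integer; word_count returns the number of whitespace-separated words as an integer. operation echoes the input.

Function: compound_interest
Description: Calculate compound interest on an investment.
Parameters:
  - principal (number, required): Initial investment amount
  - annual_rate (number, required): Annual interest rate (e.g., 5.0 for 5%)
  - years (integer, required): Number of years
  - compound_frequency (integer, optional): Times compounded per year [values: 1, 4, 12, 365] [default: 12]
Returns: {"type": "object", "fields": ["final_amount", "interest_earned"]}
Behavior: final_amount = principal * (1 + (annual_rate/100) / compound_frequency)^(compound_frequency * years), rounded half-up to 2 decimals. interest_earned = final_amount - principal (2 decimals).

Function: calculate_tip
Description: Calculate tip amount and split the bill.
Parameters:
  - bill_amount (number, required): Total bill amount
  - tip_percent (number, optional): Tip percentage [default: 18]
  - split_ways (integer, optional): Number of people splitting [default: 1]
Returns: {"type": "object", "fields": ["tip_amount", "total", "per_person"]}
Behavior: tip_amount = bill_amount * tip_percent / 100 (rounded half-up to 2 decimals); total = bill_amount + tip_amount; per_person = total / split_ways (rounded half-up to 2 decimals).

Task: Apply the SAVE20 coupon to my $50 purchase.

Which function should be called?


The task needs a function whose description is: Apply a discount code to a purchase and return the final price.
calculate_discount


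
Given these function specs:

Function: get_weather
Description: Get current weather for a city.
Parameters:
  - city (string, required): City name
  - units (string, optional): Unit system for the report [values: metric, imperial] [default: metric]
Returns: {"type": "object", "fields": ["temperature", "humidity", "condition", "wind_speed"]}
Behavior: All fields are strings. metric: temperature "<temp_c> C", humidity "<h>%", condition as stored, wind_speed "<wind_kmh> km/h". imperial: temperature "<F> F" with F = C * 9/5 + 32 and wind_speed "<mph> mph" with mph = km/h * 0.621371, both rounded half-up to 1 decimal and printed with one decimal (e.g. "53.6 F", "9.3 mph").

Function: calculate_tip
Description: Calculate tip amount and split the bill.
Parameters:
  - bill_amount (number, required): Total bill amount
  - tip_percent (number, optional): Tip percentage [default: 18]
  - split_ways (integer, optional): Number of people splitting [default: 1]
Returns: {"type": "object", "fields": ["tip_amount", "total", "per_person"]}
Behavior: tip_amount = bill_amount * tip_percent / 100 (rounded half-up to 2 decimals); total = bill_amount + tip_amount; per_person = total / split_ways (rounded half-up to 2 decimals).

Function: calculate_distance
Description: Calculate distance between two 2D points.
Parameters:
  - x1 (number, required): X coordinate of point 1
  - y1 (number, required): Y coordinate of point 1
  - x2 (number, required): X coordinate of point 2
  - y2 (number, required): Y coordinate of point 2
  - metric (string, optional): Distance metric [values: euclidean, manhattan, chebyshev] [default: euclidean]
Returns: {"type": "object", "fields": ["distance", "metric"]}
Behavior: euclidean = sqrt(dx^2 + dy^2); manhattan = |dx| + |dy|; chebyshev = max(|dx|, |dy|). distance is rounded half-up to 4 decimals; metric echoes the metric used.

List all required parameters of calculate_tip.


Parameters of calculate_tip and their required/optional flag:
  bill_amount: required
  tip_percent: optional
  split_ways: optional
bill_amount


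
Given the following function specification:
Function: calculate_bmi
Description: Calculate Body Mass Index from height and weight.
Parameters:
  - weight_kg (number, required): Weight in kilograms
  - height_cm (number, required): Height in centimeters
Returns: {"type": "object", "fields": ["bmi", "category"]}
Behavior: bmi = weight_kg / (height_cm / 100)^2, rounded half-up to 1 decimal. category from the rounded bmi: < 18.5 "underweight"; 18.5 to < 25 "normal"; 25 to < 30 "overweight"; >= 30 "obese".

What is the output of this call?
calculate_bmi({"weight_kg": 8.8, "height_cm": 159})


height_m = 159 / 100 = 1.59
bmi = 8.8 / 1.59^2 = 8.8 / 2.5281 = 3.480875 -> 3.5
3.5 < 18.5 -> underweight
Output:
{"bmi": 3.5, "category": "underweight"}


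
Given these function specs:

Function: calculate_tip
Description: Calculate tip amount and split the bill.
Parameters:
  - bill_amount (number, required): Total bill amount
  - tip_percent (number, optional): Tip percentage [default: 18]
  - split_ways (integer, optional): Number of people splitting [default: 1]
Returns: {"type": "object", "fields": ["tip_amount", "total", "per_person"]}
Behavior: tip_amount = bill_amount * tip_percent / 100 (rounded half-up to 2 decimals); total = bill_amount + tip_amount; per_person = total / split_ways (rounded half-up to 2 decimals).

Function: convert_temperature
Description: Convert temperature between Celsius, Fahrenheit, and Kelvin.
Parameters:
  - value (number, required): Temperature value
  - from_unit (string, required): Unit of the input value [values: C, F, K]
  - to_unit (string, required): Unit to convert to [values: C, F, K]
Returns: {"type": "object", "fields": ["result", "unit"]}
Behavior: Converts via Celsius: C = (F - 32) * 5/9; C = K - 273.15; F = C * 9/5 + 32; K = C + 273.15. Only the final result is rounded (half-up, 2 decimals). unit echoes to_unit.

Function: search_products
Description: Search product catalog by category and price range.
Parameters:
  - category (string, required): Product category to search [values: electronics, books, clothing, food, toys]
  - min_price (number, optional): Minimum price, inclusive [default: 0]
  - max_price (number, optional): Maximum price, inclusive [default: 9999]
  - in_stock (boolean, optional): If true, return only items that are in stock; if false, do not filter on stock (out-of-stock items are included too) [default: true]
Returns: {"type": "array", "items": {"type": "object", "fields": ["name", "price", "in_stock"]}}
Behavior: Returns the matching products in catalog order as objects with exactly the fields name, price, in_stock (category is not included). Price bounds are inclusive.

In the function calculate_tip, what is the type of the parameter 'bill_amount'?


The calculate_tip spec declares:
  - bill_amount (number, required): Total bill amount
Type:
number


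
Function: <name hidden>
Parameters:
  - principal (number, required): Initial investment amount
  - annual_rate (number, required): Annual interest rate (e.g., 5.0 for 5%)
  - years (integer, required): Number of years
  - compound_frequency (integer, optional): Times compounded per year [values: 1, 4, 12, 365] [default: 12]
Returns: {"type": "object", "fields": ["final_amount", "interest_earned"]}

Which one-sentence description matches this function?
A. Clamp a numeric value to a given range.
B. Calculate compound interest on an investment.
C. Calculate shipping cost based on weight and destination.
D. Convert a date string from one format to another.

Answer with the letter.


Parameters principal, annual_rate, years, compound_frequency and return ["final_amount", "interest_earned"] fit: Calculate compound interest on an investment.
B


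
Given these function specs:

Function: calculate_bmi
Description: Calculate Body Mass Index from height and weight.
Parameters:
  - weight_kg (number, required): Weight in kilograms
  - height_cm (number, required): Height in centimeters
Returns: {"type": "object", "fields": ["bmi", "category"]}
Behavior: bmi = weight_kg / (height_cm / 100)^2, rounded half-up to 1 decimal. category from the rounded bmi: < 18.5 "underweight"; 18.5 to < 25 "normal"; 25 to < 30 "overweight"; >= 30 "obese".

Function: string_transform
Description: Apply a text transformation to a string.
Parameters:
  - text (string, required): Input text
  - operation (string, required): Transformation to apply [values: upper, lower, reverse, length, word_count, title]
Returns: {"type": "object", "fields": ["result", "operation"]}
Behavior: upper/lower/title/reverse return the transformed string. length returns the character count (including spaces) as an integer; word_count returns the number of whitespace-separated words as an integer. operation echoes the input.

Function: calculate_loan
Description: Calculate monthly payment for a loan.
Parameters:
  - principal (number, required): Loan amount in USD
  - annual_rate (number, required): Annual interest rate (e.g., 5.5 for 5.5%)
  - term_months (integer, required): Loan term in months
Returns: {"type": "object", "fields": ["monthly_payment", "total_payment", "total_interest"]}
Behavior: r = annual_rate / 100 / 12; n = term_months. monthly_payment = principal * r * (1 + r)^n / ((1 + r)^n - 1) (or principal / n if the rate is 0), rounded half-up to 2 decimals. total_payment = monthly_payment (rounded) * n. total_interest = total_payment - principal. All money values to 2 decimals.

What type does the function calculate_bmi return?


The calculate_bmi spec declares Returns: {"type": "object", "fields": ["bmi", "category"]}
Type:
object


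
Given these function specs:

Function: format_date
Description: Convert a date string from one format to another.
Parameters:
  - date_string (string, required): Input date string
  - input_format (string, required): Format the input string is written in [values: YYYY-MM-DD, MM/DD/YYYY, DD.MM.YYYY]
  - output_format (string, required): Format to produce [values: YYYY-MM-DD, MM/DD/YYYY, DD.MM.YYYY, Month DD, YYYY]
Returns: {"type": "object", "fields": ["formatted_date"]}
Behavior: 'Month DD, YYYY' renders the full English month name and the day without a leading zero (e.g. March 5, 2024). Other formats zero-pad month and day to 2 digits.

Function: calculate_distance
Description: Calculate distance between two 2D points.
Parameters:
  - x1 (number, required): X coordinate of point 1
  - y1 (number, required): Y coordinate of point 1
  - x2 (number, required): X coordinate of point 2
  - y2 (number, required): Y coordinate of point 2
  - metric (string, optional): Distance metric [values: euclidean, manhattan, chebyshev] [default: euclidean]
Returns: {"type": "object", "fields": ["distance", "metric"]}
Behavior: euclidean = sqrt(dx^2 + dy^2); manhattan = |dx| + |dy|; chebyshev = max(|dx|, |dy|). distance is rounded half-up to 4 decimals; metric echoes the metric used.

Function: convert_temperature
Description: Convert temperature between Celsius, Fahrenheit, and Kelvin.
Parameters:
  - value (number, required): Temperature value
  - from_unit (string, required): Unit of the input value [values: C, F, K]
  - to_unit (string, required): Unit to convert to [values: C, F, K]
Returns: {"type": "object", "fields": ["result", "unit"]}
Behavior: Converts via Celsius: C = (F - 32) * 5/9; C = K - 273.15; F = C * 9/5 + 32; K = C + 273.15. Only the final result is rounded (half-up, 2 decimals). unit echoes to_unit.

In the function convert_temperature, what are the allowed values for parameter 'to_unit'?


The convert_temperature spec declares:
  - to_unit (string, required): Unit to convert to [values: C, F, K]
Allowed values:
C, F, K


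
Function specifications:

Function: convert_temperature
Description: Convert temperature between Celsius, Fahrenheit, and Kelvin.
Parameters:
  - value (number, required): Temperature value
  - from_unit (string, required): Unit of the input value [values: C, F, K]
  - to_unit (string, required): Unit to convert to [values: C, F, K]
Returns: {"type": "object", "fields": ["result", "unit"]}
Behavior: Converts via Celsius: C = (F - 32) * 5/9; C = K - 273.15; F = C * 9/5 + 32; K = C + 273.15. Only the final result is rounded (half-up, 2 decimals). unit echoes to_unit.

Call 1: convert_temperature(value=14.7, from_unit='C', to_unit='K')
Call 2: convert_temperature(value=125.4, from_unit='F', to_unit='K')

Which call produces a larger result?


Call 1:
  Input already in C: 14.7
  To K: 14.7 + 273.15 = 287.85
  Round to 2 decimals: 287.85
  -> 287.85 K
Call 2:
  To C: (125.4 - 32) * 5/9 = 51.888889
  To K: 51.888889 + 273.15 = 325.038889
  Round to 2 decimals: 325.04
  -> 325.04 K
Call 2 (325.04 K)


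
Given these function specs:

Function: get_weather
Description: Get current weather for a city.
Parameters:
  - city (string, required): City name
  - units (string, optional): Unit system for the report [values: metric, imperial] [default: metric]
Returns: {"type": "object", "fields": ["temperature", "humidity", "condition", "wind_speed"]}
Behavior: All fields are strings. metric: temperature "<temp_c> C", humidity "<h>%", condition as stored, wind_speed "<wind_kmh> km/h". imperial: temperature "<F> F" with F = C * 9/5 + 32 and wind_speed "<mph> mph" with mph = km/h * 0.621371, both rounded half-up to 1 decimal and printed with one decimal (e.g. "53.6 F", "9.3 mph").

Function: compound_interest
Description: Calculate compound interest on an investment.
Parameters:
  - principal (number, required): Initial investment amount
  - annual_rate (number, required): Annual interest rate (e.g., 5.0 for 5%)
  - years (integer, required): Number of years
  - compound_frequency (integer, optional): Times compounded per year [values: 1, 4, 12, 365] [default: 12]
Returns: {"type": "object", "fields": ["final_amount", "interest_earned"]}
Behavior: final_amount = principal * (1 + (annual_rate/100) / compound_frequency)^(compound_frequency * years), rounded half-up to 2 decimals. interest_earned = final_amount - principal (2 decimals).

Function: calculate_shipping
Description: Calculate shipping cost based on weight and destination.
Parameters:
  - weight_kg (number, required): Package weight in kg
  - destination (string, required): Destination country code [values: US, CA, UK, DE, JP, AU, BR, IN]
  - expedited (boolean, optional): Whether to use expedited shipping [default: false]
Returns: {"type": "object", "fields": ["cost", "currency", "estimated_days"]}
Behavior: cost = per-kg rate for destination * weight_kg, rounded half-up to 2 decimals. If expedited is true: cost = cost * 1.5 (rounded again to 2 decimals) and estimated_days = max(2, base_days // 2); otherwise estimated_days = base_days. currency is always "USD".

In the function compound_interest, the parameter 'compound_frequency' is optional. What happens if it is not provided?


The compound_interest spec declares:
  - compound_frequency (integer, optional): Times compounded per year [values: 1, 4, 12, 365] [default: 12]
It defaults to 12


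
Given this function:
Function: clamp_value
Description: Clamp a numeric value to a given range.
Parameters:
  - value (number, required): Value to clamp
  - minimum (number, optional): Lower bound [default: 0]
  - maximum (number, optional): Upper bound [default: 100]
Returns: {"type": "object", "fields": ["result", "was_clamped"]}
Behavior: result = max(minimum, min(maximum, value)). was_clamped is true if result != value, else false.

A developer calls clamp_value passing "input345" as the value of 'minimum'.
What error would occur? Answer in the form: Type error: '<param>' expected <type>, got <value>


Spec: 'minimum' is declared as number; "input345" is a string.
Type error: 'minimum' expected number, got "input345"


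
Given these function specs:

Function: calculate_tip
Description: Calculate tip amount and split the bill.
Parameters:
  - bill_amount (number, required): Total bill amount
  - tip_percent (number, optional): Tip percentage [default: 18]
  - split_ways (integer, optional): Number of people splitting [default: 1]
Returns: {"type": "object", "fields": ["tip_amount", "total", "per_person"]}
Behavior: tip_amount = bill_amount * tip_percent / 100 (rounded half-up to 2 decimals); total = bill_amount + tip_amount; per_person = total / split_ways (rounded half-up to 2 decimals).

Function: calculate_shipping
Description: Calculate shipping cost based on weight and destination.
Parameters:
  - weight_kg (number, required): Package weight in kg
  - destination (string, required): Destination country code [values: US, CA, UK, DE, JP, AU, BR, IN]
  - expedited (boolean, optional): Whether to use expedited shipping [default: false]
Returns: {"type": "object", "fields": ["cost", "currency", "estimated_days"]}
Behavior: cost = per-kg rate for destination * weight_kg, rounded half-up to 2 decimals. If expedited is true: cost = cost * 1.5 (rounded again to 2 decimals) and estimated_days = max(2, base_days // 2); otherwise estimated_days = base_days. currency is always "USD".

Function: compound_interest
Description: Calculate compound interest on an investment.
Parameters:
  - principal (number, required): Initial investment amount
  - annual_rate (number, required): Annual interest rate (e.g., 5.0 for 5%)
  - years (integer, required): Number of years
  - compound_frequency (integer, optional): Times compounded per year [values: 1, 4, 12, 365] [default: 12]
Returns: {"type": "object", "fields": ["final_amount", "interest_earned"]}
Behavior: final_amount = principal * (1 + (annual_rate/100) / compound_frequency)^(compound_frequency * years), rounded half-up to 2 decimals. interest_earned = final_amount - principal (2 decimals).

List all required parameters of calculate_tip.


Parameters of calculate_tip and their required/optional flag:
  bill_amount: required
  tip_percent: optional
  split_ways: optional
bill_amount


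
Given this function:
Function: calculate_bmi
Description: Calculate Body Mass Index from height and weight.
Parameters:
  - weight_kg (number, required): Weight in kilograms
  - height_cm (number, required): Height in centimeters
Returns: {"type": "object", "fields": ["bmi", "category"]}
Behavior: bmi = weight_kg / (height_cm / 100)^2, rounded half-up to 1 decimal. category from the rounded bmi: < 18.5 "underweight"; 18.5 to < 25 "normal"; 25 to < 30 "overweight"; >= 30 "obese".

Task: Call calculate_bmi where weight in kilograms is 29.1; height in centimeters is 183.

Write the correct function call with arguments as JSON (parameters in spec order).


Mapping each described value to its parameter name:
  'Weight in kilograms' -> weight_kg = 29.1
  'Height in centimeters' -> height_cm = 183
calculate_bmi({"weight_kg": 29.1, "height_cm": 183})


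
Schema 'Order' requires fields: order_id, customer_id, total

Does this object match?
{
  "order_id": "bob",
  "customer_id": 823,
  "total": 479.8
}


Checking required fields... All present.
Valid - all required fields present


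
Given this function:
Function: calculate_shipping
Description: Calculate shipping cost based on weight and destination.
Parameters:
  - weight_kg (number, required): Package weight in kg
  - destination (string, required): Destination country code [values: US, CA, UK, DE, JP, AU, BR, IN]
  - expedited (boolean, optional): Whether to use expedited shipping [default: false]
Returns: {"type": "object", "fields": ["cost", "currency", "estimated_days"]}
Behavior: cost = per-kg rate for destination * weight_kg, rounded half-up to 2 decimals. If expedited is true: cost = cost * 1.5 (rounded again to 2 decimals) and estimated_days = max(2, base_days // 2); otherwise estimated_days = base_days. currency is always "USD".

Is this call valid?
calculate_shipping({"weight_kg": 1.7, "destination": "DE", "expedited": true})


Checking all required parameters present and types match... All valid.
Valid


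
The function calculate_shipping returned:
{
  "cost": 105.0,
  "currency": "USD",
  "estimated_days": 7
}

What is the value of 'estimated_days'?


7


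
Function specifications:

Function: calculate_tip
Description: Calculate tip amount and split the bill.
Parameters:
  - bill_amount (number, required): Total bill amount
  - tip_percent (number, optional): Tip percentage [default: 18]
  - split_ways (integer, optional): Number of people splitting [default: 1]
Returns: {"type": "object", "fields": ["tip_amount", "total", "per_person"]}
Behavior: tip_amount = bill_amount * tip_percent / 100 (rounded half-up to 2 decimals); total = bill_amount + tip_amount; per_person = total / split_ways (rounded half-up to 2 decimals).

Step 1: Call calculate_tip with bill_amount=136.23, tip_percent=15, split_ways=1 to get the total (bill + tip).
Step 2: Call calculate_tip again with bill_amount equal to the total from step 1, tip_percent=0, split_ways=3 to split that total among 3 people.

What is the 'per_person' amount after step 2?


Step 1: calculate_tip(bill_amount=136.23, tip_percent=15, split_ways=1)
  tip_amount = 136.23 * 15/100 = 20.4345 -> 20.43
  total = 136.23 + 20.43 = 156.66
  per_person = 156.66 / 1 = 156.66 -> 156.66
  -> total = 156.66
Step 2: calculate_tip(bill_amount=156.66, tip_percent=0, split_ways=3)
  tip_amount = 156.66 * 0/100 = 0 -> 0.00
  total = 156.66 + 0.00 = 156.66
  per_person = 156.66 / 3 = 52.22 -> 52.22
  -> per_person = 52.22
$52.22


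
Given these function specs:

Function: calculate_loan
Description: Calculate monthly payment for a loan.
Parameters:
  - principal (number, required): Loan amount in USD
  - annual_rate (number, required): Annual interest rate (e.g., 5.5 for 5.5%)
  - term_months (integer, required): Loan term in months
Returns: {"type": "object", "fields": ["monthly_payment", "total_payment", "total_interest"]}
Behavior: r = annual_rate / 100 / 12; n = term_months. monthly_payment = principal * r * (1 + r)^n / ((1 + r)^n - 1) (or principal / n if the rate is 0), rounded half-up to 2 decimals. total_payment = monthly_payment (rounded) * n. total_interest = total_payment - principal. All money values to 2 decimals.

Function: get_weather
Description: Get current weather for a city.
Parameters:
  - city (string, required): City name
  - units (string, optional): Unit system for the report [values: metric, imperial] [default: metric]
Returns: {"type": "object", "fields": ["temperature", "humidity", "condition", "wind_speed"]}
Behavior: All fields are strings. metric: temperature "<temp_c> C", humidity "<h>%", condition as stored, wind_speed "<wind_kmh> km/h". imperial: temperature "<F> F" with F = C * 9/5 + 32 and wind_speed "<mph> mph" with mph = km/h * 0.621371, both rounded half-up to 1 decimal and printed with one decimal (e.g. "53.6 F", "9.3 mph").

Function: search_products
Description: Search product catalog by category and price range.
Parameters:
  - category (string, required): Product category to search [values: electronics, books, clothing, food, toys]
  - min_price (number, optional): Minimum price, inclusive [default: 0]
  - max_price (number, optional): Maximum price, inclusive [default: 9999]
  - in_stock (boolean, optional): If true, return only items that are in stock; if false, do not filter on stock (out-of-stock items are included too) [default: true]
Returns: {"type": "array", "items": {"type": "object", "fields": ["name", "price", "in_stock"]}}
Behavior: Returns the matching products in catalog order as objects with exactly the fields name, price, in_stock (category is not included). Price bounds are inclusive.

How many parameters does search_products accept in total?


Parameters of search_products: category (required), min_price (optional), max_price (optional), in_stock (optional)
Total:
4


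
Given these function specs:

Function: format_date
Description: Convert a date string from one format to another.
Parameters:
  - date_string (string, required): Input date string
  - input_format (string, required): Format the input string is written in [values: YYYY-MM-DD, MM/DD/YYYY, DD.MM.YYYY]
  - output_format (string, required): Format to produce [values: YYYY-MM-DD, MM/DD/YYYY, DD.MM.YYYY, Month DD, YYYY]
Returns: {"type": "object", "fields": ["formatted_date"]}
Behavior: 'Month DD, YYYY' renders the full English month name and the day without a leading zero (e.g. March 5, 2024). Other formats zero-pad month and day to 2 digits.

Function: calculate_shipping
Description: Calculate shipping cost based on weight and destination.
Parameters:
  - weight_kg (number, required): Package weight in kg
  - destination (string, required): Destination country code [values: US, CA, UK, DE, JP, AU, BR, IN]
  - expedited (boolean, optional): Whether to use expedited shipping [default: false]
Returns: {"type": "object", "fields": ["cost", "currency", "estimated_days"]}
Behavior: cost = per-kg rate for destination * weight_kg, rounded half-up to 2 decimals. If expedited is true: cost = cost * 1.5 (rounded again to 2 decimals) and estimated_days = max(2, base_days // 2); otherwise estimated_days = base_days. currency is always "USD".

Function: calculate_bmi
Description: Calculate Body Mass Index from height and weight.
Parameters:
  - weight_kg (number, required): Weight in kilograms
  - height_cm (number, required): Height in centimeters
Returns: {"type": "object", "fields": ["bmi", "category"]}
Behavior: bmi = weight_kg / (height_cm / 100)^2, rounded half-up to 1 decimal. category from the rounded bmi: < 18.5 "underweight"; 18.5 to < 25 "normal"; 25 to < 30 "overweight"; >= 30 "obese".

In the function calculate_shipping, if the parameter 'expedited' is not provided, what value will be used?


The calculate_shipping spec declares:
  - expedited (boolean, optional): Whether to use expedited shipping [default: false]
Default:
false


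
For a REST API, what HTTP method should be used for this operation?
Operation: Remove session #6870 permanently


GET = read, POST = create, PUT = update/replace, DELETE = remove
This operation is a removal.
DELETE


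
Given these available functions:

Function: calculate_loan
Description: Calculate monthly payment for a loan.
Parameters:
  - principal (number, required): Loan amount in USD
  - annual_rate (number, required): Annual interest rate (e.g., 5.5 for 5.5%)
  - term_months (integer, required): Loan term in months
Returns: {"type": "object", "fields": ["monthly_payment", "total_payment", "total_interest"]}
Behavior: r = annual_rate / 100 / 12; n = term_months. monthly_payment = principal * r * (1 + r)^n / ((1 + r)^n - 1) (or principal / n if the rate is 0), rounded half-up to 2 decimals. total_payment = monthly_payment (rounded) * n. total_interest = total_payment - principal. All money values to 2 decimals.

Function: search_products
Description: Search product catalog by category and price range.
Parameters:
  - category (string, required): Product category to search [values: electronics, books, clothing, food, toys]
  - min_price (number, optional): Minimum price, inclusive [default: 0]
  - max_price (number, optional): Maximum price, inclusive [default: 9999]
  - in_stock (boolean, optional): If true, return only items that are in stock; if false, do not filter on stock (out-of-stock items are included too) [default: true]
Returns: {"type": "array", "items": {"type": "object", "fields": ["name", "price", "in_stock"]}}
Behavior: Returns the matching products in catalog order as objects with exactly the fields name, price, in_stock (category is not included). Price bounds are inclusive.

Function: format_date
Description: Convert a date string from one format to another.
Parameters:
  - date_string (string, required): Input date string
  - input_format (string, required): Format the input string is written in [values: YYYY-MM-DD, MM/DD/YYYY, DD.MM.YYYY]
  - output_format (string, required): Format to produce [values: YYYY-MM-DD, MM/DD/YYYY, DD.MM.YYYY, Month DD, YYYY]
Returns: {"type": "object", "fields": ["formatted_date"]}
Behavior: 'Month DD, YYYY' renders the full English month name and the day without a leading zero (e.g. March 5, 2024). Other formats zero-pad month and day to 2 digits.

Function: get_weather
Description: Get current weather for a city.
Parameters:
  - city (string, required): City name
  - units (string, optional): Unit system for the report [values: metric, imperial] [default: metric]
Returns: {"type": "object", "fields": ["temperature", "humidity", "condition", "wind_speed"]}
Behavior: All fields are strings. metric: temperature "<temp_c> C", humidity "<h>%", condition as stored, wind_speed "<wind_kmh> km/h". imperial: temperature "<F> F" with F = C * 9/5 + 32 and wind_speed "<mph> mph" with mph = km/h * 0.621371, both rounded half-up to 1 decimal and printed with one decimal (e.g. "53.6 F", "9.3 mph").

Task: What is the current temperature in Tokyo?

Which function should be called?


The task needs a function whose description is: Get current weather for a city.
get_weather
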